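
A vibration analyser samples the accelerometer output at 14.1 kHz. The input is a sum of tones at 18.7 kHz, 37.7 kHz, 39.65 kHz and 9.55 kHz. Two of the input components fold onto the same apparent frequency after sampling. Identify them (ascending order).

18.7 kHz, 37.7 kHz

fs/2 = 7.05 kHz.
18.7 kHz mod fs = 4.6 kHz.
4.6 kHz ≤ fs/2 = 7.05 kHz, appears at 4.6 kHz.
37.7 kHz mod fs = 9.5 kHz.
9.5 kHz > fs/2 = 7.05 kHz, folds to fs − 9.5 kHz = 4.6 kHz.
39.65 kHz mod fs = 11.45 kHz.
11.45 kHz > fs/2 = 7.05 kHz, folds to fs − 11.45 kHz = 2.65 kHz.
9.55 kHz > fs/2 = 7.05 kHz, folds to fs − 9.55 kHz = 4.55 kHz.
18.7 kHz and 37.7 kHz both map to 4.6 kHz.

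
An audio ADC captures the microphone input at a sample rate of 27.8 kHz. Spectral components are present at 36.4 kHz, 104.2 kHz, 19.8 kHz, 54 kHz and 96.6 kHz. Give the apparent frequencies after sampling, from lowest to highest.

fs/2 = 13.9 kHz.
36.4 kHz mod fs = 8.6 kHz.
8.6 kHz ≤ fs/2 = 13.9 kHz, appears at 8.6 kHz.
104.2 kHz mod fs = 20.8 kHz.
20.8 kHz > fs/2 = 13.9 kHz, folds to fs − 20.8 kHz = 7 kHz.
19.8 kHz > fs/2 = 13.9 kHz, folds to fs − 19.8 kHz = 8 kHz.
54 kHz mod fs = 26.2 kHz.
26.2 kHz > fs/2 = 13.9 kHz, folds to fs − 26.2 kHz = 1.6 kHz.
96.6 kHz mod fs = 13.2 kHz.
13.2 kHz ≤ fs/2 = 13.9 kHz, appears at 13.2 kHz.
Distinct values: {1.6 kHz, 7 kHz, 8 kHz, 8.6 kHz, 13.2 kHz}.

1.6 kHz, 7 kHz, 8 kHz, 8.6 kHz, 13.2 kHz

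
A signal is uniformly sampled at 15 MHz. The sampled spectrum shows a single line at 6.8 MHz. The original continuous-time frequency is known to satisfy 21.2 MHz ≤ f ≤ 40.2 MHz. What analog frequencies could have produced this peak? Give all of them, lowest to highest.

Frequencies that alias to 6.8 MHz are k·fs ± 6.8 MHz for integer k ≥ 0.
k=0: 6.8 MHz.
k=1: 8.2 MHz, 21.8 MHz.
k=2: 23.2 MHz, 36.8 MHz.
k=3: 38.2 MHz, 51.8 MHz.
k=4: 53.2 MHz, 66.8 MHz.
Within [21.2 MHz, 40.2 MHz]: 21.8 MHz, 23.2 MHz, 36.8 MHz, 38.2 MHz.

21.8 MHz, 23.2 MHz, 36.8 MHz, 38.2 MHz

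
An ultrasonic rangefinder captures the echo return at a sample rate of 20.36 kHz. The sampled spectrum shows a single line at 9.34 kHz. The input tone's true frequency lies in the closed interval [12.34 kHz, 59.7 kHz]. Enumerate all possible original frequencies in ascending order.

Frequencies that alias to 9.34 kHz are k·fs ± 9.34 kHz for integer k ≥ 0.
k=0: 9.34 kHz.
k=1: 11.02 kHz, 29.7 kHz.
k=2: 31.38 kHz, 50.06 kHz.
k=3: 51.74 kHz, 70.42 kHz.
k=4: 72.1 kHz, 90.78 kHz.
Within [12.34 kHz, 59.7 kHz]: 29.7 kHz, 31.38 kHz, 50.06 kHz, 51.74 kHz.

29.7 kHz, 31.38 kHz, 50.06 kHz, 51.74 kHz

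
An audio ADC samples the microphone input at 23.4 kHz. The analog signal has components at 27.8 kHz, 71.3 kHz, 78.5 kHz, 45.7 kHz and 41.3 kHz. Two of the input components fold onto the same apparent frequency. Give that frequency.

1.1 kHz

fs/2 = 11.7 kHz.
27.8 kHz mod fs = 4.4 kHz.
4.4 kHz ≤ fs/2 = 11.7 kHz, appears at 4.4 kHz.
71.3 kHz mod fs = 1.1 kHz.
1.1 kHz ≤ fs/2 = 11.7 kHz, appears at 1.1 kHz.
78.5 kHz mod fs = 8.3 kHz.
8.3 kHz ≤ fs/2 = 11.7 kHz, appears at 8.3 kHz.
45.7 kHz mod fs = 22.3 kHz.
22.3 kHz > fs/2 = 11.7 kHz, folds to fs − 22.3 kHz = 1.1 kHz.
41.3 kHz mod fs = 17.9 kHz.
17.9 kHz > fs/2 = 11.7 kHz, folds to fs − 17.9 kHz = 5.5 kHz.
45.7 kHz and 71.3 kHz both map to 1.1 kHz.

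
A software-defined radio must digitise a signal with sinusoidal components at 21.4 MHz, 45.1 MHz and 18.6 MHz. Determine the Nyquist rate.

90.2 MHz

Highest-frequency component: 45.1 MHz.
Nyquist rate = 2 × 45.1 MHz = 90.2 MHz.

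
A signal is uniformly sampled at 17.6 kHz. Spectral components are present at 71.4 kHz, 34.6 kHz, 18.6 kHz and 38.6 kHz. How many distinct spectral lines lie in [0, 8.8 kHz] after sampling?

3

fs/2 = 8.8 kHz.
71.4 kHz mod fs = 1 kHz.
1 kHz ≤ fs/2 = 8.8 kHz, appears at 1 kHz.
34.6 kHz mod fs = 17 kHz.
17 kHz > fs/2 = 8.8 kHz, folds to fs − 17 kHz = 0.6 kHz.
18.6 kHz mod fs = 1 kHz.
1 kHz ≤ fs/2 = 8.8 kHz, appears at 1 kHz.
38.6 kHz mod fs = 3.4 kHz.
3.4 kHz ≤ fs/2 = 8.8 kHz, appears at 3.4 kHz.
Distinct values: {0.6 kHz, 1 kHz, 3.4 kHz} → 3.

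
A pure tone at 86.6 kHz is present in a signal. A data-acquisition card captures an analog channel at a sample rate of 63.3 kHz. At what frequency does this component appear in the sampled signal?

23.3 kHz

86.6 kHz mod fs = 23.3 kHz.
23.3 kHz ≤ fs/2 = 31.65 kHz, appears at 23.3 kHz.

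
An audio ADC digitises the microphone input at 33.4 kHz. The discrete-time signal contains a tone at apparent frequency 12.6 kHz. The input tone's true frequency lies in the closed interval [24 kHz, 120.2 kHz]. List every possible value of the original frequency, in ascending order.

46 kHz, 54.2 kHz, 79.4 kHz, 87.6 kHz, 112.8 kHz

Frequencies that alias to 12.6 kHz are k·fs ± 12.6 kHz for integer k ≥ 0.
k=0: 12.6 kHz.
k=1: 20.8 kHz, 46 kHz.
k=2: 54.2 kHz, 79.4 kHz.
k=3: 87.6 kHz, 112.8 kHz.
k=4: 121 kHz, 146.2 kHz.
Within [24 kHz, 120.2 kHz]: 46 kHz, 54.2 kHz, 79.4 kHz, 87.6 kHz, 112.8 kHz.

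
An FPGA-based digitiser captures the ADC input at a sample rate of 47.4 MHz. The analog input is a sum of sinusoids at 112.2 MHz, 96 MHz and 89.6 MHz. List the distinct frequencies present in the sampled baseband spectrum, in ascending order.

fs/2 = 23.7 MHz.
112.2 MHz mod fs = 17.4 MHz.
17.4 MHz ≤ fs/2 = 23.7 MHz, appears at 17.4 MHz.
96 MHz mod fs = 1.2 MHz.
1.2 MHz ≤ fs/2 = 23.7 MHz, appears at 1.2 MHz.
89.6 MHz mod fs = 42.2 MHz.
42.2 MHz > fs/2 = 23.7 MHz, folds to fs − 42.2 MHz = 5.2 MHz.
Distinct values: {1.2 MHz, 5.2 MHz, 17.4 MHz}.

1.2 MHz, 5.2 MHz, 17.4 MHz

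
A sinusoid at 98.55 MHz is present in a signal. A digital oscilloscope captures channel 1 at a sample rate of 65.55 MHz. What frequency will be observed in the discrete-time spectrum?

98.55 MHz mod fs = 33 MHz.
33 MHz > fs/2 = 32.775 MHz, folds to fs − 33 MHz = 32.55 MHz.

32.55 MHz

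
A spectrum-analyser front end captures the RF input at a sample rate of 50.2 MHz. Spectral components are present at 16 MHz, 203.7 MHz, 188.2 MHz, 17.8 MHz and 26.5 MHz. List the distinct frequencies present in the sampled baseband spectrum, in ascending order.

fs/2 = 25.1 MHz.
16 MHz ≤ fs/2 = 25.1 MHz, passes unchanged.
203.7 MHz mod fs = 2.9 MHz.
2.9 MHz ≤ fs/2 = 25.1 MHz, appears at 2.9 MHz.
188.2 MHz mod fs = 37.6 MHz.
37.6 MHz > fs/2 = 25.1 MHz, folds to fs − 37.6 MHz = 12.6 MHz.
17.8 MHz ≤ fs/2 = 25.1 MHz, passes unchanged.
26.5 MHz > fs/2 = 25.1 MHz, folds to fs − 26.5 MHz = 23.7 MHz.
Distinct values: {2.9 MHz, 12.6 MHz, 16 MHz, 17.8 MHz, 23.7 MHz}.

2.9 MHz, 12.6 MHz, 16 MHz, 17.8 MHz, 23.7 MHz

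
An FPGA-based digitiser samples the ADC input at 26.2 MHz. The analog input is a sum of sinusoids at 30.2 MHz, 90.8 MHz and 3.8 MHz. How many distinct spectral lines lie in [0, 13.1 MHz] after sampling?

3

fs/2 = 13.1 MHz.
30.2 MHz mod fs = 4 MHz.
4 MHz ≤ fs/2 = 13.1 MHz, appears at 4 MHz.
90.8 MHz mod fs = 12.2 MHz.
12.2 MHz ≤ fs/2 = 13.1 MHz, appears at 12.2 MHz.
3.8 MHz ≤ fs/2 = 13.1 MHz, passes unchanged.
Distinct values: {3.8 MHz, 4 MHz, 12.2 MHz} → 3.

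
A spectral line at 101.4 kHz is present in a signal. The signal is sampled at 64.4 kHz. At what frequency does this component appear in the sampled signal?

27.4 kHz

101.4 kHz mod fs = 37 kHz.
37 kHz > fs/2 = 32.2 kHz, folds to fs − 37 kHz = 27.4 kHz.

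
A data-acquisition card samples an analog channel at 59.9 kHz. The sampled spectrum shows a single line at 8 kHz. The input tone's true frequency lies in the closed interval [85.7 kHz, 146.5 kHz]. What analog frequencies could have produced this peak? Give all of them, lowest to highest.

111.8 kHz, 127.8 kHz

Frequencies that alias to 8 kHz are k·fs ± 8 kHz for integer k ≥ 0.
k=0: 8 kHz.
k=1: 51.9 kHz, 67.9 kHz.
k=2: 111.8 kHz, 127.8 kHz.
k=3: 171.7 kHz, 187.7 kHz.
Within [85.7 kHz, 146.5 kHz]: 111.8 kHz, 127.8 kHz.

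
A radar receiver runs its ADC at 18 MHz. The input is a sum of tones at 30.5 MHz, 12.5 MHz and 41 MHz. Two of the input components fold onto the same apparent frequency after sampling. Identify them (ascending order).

fs/2 = 9 MHz.
30.5 MHz mod fs = 12.5 MHz.
12.5 MHz > fs/2 = 9 MHz, folds to fs − 12.5 MHz = 5.5 MHz.
12.5 MHz > fs/2 = 9 MHz, folds to fs − 12.5 MHz = 5.5 MHz.
41 MHz mod fs = 5 MHz.
5 MHz ≤ fs/2 = 9 MHz, appears at 5 MHz.
12.5 MHz and 30.5 MHz both map to 5.5 MHz.

12.5 MHz, 30.5 MHz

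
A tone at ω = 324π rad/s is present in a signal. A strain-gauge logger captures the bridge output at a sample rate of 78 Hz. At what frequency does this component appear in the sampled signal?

6 Hz

ω = 324π rad/s → f = ω/(2π) = 162 Hz.
162 Hz mod fs = 6 Hz.
6 Hz ≤ fs/2 = 39 Hz, appears at 6 Hz.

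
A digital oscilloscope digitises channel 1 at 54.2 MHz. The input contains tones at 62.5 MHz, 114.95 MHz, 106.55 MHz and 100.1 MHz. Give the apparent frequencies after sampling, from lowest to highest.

1.85 MHz, 6.55 MHz, 8.3 MHz

fs/2 = 27.1 MHz.
62.5 MHz mod fs = 8.3 MHz.
8.3 MHz ≤ fs/2 = 27.1 MHz, appears at 8.3 MHz.
114.95 MHz mod fs = 6.55 MHz.
6.55 MHz ≤ fs/2 = 27.1 MHz, appears at 6.55 MHz.
106.55 MHz mod fs = 52.35 MHz.
52.35 MHz > fs/2 = 27.1 MHz, folds to fs − 52.35 MHz = 1.85 MHz.
100.1 MHz mod fs = 45.9 MHz.
45.9 MHz > fs/2 = 27.1 MHz, folds to fs − 45.9 MHz = 8.3 MHz.
Distinct values: {1.85 MHz, 6.55 MHz, 8.3 MHz}.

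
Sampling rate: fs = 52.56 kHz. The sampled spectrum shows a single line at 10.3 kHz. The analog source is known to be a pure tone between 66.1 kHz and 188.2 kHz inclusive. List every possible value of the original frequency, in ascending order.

Frequencies that alias to 10.3 kHz are k·fs ± 10.3 kHz for integer k ≥ 0.
k=0: 10.3 kHz.
k=1: 42.26 kHz, 62.86 kHz.
k=2: 94.82 kHz, 115.42 kHz.
k=3: 147.38 kHz, 167.98 kHz.
k=4: 199.94 kHz, 220.54 kHz.
Within [66.1 kHz, 188.2 kHz]: 94.82 kHz, 115.42 kHz, 147.38 kHz, 167.98 kHz.

94.82 kHz, 115.42 kHz, 147.38 kHz, 167.98 kHz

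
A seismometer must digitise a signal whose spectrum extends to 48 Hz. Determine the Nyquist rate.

96 Hz

Nyquist rate = 2 × 48 Hz = 96 Hz.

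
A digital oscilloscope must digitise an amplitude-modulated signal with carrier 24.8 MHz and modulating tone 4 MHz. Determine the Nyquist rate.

AM sidebands sit at fc ± fm = 20.8 MHz and 28.8 MHz.
Highest-frequency component: 28.8 MHz.
Nyquist rate = 2 × 28.8 MHz = 57.6 MHz.

57.6 MHz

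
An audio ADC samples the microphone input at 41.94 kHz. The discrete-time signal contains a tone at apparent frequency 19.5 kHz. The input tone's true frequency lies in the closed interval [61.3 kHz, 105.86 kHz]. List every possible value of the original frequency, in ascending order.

61.44 kHz, 64.38 kHz, 103.38 kHz

Frequencies that alias to 19.5 kHz are k·fs ± 19.5 kHz for integer k ≥ 0.
k=0: 19.5 kHz.
k=1: 22.44 kHz, 61.44 kHz.
k=2: 64.38 kHz, 103.38 kHz.
k=3: 106.32 kHz, 145.32 kHz.
Within [61.3 kHz, 105.86 kHz]: 61.44 kHz, 64.38 kHz, 103.38 kHz.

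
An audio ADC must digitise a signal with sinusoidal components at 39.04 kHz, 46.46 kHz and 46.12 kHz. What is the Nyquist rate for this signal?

Highest-frequency component: 46.46 kHz.
Nyquist rate = 2 × 46.46 kHz = 92.92 kHz.

92.92 kHz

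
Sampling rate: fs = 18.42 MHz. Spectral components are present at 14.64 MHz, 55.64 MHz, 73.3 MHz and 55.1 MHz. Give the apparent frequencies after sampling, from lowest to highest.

fs/2 = 9.21 MHz.
14.64 MHz > fs/2 = 9.21 MHz, folds to fs − 14.64 MHz = 3.78 MHz.
55.64 MHz mod fs = 0.38 MHz.
0.38 MHz ≤ fs/2 = 9.21 MHz, appears at 0.38 MHz.
73.3 MHz mod fs = 18.04 MHz.
18.04 MHz > fs/2 = 9.21 MHz, folds to fs − 18.04 MHz = 0.38 MHz.
55.1 MHz mod fs = 18.26 MHz.
18.26 MHz > fs/2 = 9.21 MHz, folds to fs − 18.26 MHz = 0.16 MHz.
Distinct values: {0.16 MHz, 0.38 MHz, 3.78 MHz}.

0.16 MHz, 0.38 MHz, 3.78 MHz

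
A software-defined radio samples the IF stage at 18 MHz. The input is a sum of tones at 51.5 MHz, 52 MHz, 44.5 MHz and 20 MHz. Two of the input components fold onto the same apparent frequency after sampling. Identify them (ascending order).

20 MHz, 52 MHz

fs/2 = 9 MHz.
51.5 MHz mod fs = 15.5 MHz.
15.5 MHz > fs/2 = 9 MHz, folds to fs − 15.5 MHz = 2.5 MHz.
52 MHz mod fs = 16 MHz.
16 MHz > fs/2 = 9 MHz, folds to fs − 16 MHz = 2 MHz.
44.5 MHz mod fs = 8.5 MHz.
8.5 MHz ≤ fs/2 = 9 MHz, appears at 8.5 MHz.
20 MHz mod fs = 2 MHz.
2 MHz ≤ fs/2 = 9 MHz, appears at 2 MHz.
20 MHz and 52 MHz both map to 2 MHz.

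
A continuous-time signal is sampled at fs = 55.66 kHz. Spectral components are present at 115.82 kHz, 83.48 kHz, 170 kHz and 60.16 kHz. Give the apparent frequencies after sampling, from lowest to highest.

3.02 kHz, 4.5 kHz, 27.82 kHz

fs/2 = 27.83 kHz.
115.82 kHz mod fs = 4.5 kHz.
4.5 kHz ≤ fs/2 = 27.83 kHz, appears at 4.5 kHz.
83.48 kHz mod fs = 27.82 kHz.
27.82 kHz ≤ fs/2 = 27.83 kHz, appears at 27.82 kHz.
170 kHz mod fs = 3.02 kHz.
3.02 kHz ≤ fs/2 = 27.83 kHz, appears at 3.02 kHz.
60.16 kHz mod fs = 4.5 kHz.
4.5 kHz ≤ fs/2 = 27.83 kHz, appears at 4.5 kHz.
Distinct values: {3.02 kHz, 4.5 kHz, 27.82 kHz}.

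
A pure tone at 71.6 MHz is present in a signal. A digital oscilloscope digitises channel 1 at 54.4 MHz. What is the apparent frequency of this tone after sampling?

17.2 MHz

71.6 MHz mod fs = 17.2 MHz.
17.2 MHz ≤ fs/2 = 27.2 MHz, appears at 17.2 MHz.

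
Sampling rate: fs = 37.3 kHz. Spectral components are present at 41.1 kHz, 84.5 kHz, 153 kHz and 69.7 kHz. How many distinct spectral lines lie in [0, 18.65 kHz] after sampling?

3

fs/2 = 18.65 kHz.
41.1 kHz mod fs = 3.8 kHz.
3.8 kHz ≤ fs/2 = 18.65 kHz, appears at 3.8 kHz.
84.5 kHz mod fs = 9.9 kHz.
9.9 kHz ≤ fs/2 = 18.65 kHz, appears at 9.9 kHz.
153 kHz mod fs = 3.8 kHz.
3.8 kHz ≤ fs/2 = 18.65 kHz, appears at 3.8 kHz.
69.7 kHz mod fs = 32.4 kHz.
32.4 kHz > fs/2 = 18.65 kHz, folds to fs − 32.4 kHz = 4.9 kHz.
Distinct values: {3.8 kHz, 4.9 kHz, 9.9 kHz} → 3.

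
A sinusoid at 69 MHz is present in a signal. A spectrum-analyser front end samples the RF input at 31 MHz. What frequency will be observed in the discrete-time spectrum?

69 MHz mod fs = 7 MHz.
7 MHz ≤ fs/2 = 15.5 MHz, appears at 7 MHz.

7 MHz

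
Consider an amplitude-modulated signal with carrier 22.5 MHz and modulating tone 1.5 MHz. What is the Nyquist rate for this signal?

48 MHz

AM sidebands sit at fc ± fm = 21 MHz and 24 MHz.
Highest-frequency component: 24 MHz.
Nyquist rate = 2 × 24 MHz = 48 MHz.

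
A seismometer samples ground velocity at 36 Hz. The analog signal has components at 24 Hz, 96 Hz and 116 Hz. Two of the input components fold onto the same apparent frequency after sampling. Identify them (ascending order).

fs/2 = 18 Hz.
24 Hz > fs/2 = 18 Hz, folds to fs − 24 Hz = 12 Hz.
96 Hz mod fs = 24 Hz.
24 Hz > fs/2 = 18 Hz, folds to fs − 24 Hz = 12 Hz.
116 Hz mod fs = 8 Hz.
8 Hz ≤ fs/2 = 18 Hz, appears at 8 Hz.
24 Hz and 96 Hz both map to 12 Hz.

24 Hz, 96 Hz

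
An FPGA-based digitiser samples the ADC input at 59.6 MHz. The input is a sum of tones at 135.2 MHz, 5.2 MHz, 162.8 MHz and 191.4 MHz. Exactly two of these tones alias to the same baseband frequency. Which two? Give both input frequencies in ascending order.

135.2 MHz, 162.8 MHz

fs/2 = 29.8 MHz.
135.2 MHz mod fs = 16 MHz.
16 MHz ≤ fs/2 = 29.8 MHz, appears at 16 MHz.
5.2 MHz ≤ fs/2 = 29.8 MHz, passes unchanged.
162.8 MHz mod fs = 43.6 MHz.
43.6 MHz > fs/2 = 29.8 MHz, folds to fs − 43.6 MHz = 16 MHz.
191.4 MHz mod fs = 12.6 MHz.
12.6 MHz ≤ fs/2 = 29.8 MHz, appears at 12.6 MHz.
135.2 MHz and 162.8 MHz both map to 16 MHz.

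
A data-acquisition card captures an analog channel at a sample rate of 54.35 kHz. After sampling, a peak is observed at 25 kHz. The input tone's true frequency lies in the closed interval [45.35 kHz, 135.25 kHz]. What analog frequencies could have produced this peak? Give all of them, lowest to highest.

Frequencies that alias to 25 kHz are k·fs ± 25 kHz for integer k ≥ 0.
k=0: 25 kHz.
k=1: 29.35 kHz, 79.35 kHz.
k=2: 83.7 kHz, 133.7 kHz.
k=3: 138.05 kHz, 188.05 kHz.
Within [45.35 kHz, 135.25 kHz]: 79.35 kHz, 83.7 kHz, 133.7 kHz.

79.35 kHz, 83.7 kHz, 133.7 kHz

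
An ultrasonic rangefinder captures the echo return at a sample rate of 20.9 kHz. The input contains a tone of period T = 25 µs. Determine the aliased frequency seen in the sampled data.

1.8 kHz

T = 25 µs → f = 1/T = 40 kHz.
40 kHz mod fs = 19.1 kHz.
19.1 kHz > fs/2 = 10.45 kHz, folds to fs − 19.1 kHz = 1.8 kHz.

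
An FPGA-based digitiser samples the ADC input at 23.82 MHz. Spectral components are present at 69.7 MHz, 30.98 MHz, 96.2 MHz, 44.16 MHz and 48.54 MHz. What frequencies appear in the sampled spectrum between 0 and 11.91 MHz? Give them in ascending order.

fs/2 = 11.91 MHz.
69.7 MHz mod fs = 22.06 MHz.
22.06 MHz > fs/2 = 11.91 MHz, folds to fs − 22.06 MHz = 1.76 MHz.
30.98 MHz mod fs = 7.16 MHz.
7.16 MHz ≤ fs/2 = 11.91 MHz, appears at 7.16 MHz.
96.2 MHz mod fs = 0.92 MHz.
0.92 MHz ≤ fs/2 = 11.91 MHz, appears at 0.92 MHz.
44.16 MHz mod fs = 20.34 MHz.
20.34 MHz > fs/2 = 11.91 MHz, folds to fs − 20.34 MHz = 3.48 MHz.
48.54 MHz mod fs = 0.9 MHz.
0.9 MHz ≤ fs/2 = 11.91 MHz, appears at 0.9 MHz.
Distinct values: {0.9 MHz, 0.92 MHz, 1.76 MHz, 3.48 MHz, 7.16 MHz}.

0.9 MHz, 0.92 MHz, 1.76 MHz, 3.48 MHz, 7.16 MHz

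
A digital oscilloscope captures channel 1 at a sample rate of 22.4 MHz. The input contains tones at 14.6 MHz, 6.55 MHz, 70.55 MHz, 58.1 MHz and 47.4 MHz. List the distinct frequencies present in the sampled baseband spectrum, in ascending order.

fs/2 = 11.2 MHz.
14.6 MHz > fs/2 = 11.2 MHz, folds to fs − 14.6 MHz = 7.8 MHz.
6.55 MHz ≤ fs/2 = 11.2 MHz, passes unchanged.
70.55 MHz mod fs = 3.35 MHz.
3.35 MHz ≤ fs/2 = 11.2 MHz, appears at 3.35 MHz.
58.1 MHz mod fs = 13.3 MHz.
13.3 MHz > fs/2 = 11.2 MHz, folds to fs − 13.3 MHz = 9.1 MHz.
47.4 MHz mod fs = 2.6 MHz.
2.6 MHz ≤ fs/2 = 11.2 MHz, appears at 2.6 MHz.
Distinct values: {2.6 MHz, 3.35 MHz, 6.55 MHz, 7.8 MHz, 9.1 MHz}.

2.6 MHz, 3.35 MHz, 6.55 MHz, 7.8 MHz, 9.1 MHz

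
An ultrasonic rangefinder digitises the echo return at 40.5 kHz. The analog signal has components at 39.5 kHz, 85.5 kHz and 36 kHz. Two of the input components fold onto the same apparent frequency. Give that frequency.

fs/2 = 20.25 kHz.
39.5 kHz > fs/2 = 20.25 kHz, folds to fs − 39.5 kHz = 1 kHz.
85.5 kHz mod fs = 4.5 kHz.
4.5 kHz ≤ fs/2 = 20.25 kHz, appears at 4.5 kHz.
36 kHz > fs/2 = 20.25 kHz, folds to fs − 36 kHz = 4.5 kHz.
36 kHz and 85.5 kHz both map to 4.5 kHz.

4.5 kHz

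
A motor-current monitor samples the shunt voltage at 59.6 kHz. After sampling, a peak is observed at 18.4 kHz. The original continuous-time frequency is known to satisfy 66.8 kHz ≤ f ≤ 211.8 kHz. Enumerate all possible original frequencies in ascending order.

78 kHz, 100.8 kHz, 137.6 kHz, 160.4 kHz, 197.2 kHz

Frequencies that alias to 18.4 kHz are k·fs ± 18.4 kHz for integer k ≥ 0.
k=0: 18.4 kHz.
k=1: 41.2 kHz, 78 kHz.
k=2: 100.8 kHz, 137.6 kHz.
k=3: 160.4 kHz, 197.2 kHz.
k=4: 220 kHz, 256.8 kHz.
Within [66.8 kHz, 211.8 kHz]: 78 kHz, 100.8 kHz, 137.6 kHz, 160.4 kHz, 197.2 kHz.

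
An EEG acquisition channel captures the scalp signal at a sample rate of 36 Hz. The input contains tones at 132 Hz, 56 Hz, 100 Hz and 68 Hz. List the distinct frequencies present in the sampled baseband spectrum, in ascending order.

fs/2 = 18 Hz.
132 Hz mod fs = 24 Hz.
24 Hz > fs/2 = 18 Hz, folds to fs − 24 Hz = 12 Hz.
56 Hz mod fs = 20 Hz.
20 Hz > fs/2 = 18 Hz, folds to fs − 20 Hz = 16 Hz.
100 Hz mod fs = 28 Hz.
28 Hz > fs/2 = 18 Hz, folds to fs − 28 Hz = 8 Hz.
68 Hz mod fs = 32 Hz.
32 Hz > fs/2 = 18 Hz, folds to fs − 32 Hz = 4 Hz.
Distinct values: {4 Hz, 8 Hz, 12 Hz, 16 Hz}.

4 Hz, 8 Hz, 12 Hz, 16 Hz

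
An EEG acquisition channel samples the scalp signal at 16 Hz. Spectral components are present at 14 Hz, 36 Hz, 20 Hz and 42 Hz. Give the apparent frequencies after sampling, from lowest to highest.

fs/2 = 8 Hz.
14 Hz > fs/2 = 8 Hz, folds to fs − 14 Hz = 2 Hz.
36 Hz mod fs = 4 Hz.
4 Hz ≤ fs/2 = 8 Hz, appears at 4 Hz.
20 Hz mod fs = 4 Hz.
4 Hz ≤ fs/2 = 8 Hz, appears at 4 Hz.
42 Hz mod fs = 10 Hz.
10 Hz > fs/2 = 8 Hz, folds to fs − 10 Hz = 6 Hz.
Distinct values: {2 Hz, 4 Hz, 6 Hz}.

2 Hz, 4 Hz, 6 Hz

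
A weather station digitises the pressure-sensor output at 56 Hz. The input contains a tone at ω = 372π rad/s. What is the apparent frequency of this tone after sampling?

ω = 372π rad/s → f = ω/(2π) = 186 Hz.
186 Hz mod fs = 18 Hz.
18 Hz ≤ fs/2 = 28 Hz, appears at 18 Hz.

18 Hz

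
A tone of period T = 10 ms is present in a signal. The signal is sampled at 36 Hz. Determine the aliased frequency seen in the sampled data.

T = 10 ms → f = 1/T = 100 Hz.
100 Hz mod fs = 28 Hz.
28 Hz > fs/2 = 18 Hz, folds to fs − 28 Hz = 8 Hz.

8 Hz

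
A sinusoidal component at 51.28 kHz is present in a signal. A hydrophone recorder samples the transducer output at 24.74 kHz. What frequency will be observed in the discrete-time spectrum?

51.28 kHz mod fs = 1.8 kHz.
1.8 kHz ≤ fs/2 = 12.37 kHz, appears at 1.8 kHz.

1.8 kHz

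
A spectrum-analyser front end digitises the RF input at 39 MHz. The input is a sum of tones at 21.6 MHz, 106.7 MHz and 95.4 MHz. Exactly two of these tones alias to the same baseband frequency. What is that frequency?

17.4 MHz

fs/2 = 19.5 MHz.
21.6 MHz > fs/2 = 19.5 MHz, folds to fs − 21.6 MHz = 17.4 MHz.
106.7 MHz mod fs = 28.7 MHz.
28.7 MHz > fs/2 = 19.5 MHz, folds to fs − 28.7 MHz = 10.3 MHz.
95.4 MHz mod fs = 17.4 MHz.
17.4 MHz ≤ fs/2 = 19.5 MHz, appears at 17.4 MHz.
21.6 MHz and 95.4 MHz both map to 17.4 MHz.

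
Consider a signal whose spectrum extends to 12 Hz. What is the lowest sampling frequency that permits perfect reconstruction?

24 Hz

Nyquist rate = 2 × 12 Hz = 24 Hz.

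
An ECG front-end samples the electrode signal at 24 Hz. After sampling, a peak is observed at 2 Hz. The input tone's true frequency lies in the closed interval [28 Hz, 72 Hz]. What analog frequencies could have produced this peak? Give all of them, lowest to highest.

Frequencies that alias to 2 Hz are k·fs ± 2 Hz for integer k ≥ 0.
k=0: 2 Hz.
k=1: 22 Hz, 26 Hz.
k=2: 46 Hz, 50 Hz.
k=3: 70 Hz, 74 Hz.
k=4: 94 Hz, 98 Hz.
Within [28 Hz, 72 Hz]: 46 Hz, 50 Hz, 70 Hz.

46 Hz, 50 Hz, 70 Hz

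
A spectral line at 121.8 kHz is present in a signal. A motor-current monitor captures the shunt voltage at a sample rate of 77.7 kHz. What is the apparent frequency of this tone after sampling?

121.8 kHz mod fs = 44.1 kHz.
44.1 kHz > fs/2 = 38.85 kHz, folds to fs − 44.1 kHz = 33.6 kHz.

33.6 kHz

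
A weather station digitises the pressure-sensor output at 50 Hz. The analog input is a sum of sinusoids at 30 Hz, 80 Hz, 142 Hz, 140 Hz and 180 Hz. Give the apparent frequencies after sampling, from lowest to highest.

8 Hz, 10 Hz, 20 Hz

fs/2 = 25 Hz.
30 Hz > fs/2 = 25 Hz, folds to fs − 30 Hz = 20 Hz.
80 Hz mod fs = 30 Hz.
30 Hz > fs/2 = 25 Hz, folds to fs − 30 Hz = 20 Hz.
142 Hz mod fs = 42 Hz.
42 Hz > fs/2 = 25 Hz, folds to fs − 42 Hz = 8 Hz.
140 Hz mod fs = 40 Hz.
40 Hz > fs/2 = 25 Hz, folds to fs − 40 Hz = 10 Hz.
180 Hz mod fs = 30 Hz.
30 Hz > fs/2 = 25 Hz, folds to fs − 30 Hz = 20 Hz.
Distinct values: {8 Hz, 10 Hz, 20 Hz}.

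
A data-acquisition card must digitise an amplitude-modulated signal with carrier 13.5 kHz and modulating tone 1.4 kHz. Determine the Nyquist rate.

AM sidebands sit at fc ± fm = 12.1 kHz and 14.9 kHz.
Highest-frequency component: 14.9 kHz.
Nyquist rate = 2 × 14.9 kHz = 29.8 kHz.

29.8 kHz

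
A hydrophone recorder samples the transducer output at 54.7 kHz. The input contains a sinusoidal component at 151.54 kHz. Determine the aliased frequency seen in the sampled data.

151.54 kHz mod fs = 42.14 kHz.
42.14 kHz > fs/2 = 27.35 kHz, folds to fs − 42.14 kHz = 12.56 kHz.

12.56 kHz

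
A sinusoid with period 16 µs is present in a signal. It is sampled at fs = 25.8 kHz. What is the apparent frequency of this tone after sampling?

T = 16 µs → f = 1/T = 62.5 kHz.
62.5 kHz mod fs = 10.9 kHz.
10.9 kHz ≤ fs/2 = 12.9 kHz, appears at 10.9 kHz.

10.9 kHz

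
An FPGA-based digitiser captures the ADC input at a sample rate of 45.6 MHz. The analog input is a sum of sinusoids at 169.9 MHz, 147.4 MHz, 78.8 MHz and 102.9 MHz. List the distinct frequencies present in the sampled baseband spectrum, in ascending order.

10.6 MHz, 11.7 MHz, 12.4 MHz, 12.5 MHz

fs/2 = 22.8 MHz.
169.9 MHz mod fs = 33.1 MHz.
33.1 MHz > fs/2 = 22.8 MHz, folds to fs − 33.1 MHz = 12.5 MHz.
147.4 MHz mod fs = 10.6 MHz.
10.6 MHz ≤ fs/2 = 22.8 MHz, appears at 10.6 MHz.
78.8 MHz mod fs = 33.2 MHz.
33.2 MHz > fs/2 = 22.8 MHz, folds to fs − 33.2 MHz = 12.4 MHz.
102.9 MHz mod fs = 11.7 MHz.
11.7 MHz ≤ fs/2 = 22.8 MHz, appears at 11.7 MHz.
Distinct values: {10.6 MHz, 11.7 MHz, 12.4 MHz, 12.5 MHz}.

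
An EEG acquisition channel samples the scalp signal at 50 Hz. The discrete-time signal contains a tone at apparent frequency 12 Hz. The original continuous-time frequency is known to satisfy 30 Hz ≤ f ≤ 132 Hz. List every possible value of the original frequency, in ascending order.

38 Hz, 62 Hz, 88 Hz, 112 Hz

Frequencies that alias to 12 Hz are k·fs ± 12 Hz for integer k ≥ 0.
k=0: 12 Hz.
k=1: 38 Hz, 62 Hz.
k=2: 88 Hz, 112 Hz.
k=3: 138 Hz, 162 Hz.
Within [30 Hz, 132 Hz]: 38 Hz, 62 Hz, 88 Hz, 112 Hz.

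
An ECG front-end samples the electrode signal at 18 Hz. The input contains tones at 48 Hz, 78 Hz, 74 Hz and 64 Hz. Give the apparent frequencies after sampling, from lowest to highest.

fs/2 = 9 Hz.
48 Hz mod fs = 12 Hz.
12 Hz > fs/2 = 9 Hz, folds to fs − 12 Hz = 6 Hz.
78 Hz mod fs = 6 Hz.
6 Hz ≤ fs/2 = 9 Hz, appears at 6 Hz.
74 Hz mod fs = 2 Hz.
2 Hz ≤ fs/2 = 9 Hz, appears at 2 Hz.
64 Hz mod fs = 10 Hz.
10 Hz > fs/2 = 9 Hz, folds to fs − 10 Hz = 8 Hz.
Distinct values: {2 Hz, 6 Hz, 8 Hz}.

2 Hz, 6 Hz, 8 Hz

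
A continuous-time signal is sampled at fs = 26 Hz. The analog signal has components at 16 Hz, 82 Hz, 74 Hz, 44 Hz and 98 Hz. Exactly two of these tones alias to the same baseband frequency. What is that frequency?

fs/2 = 13 Hz.
16 Hz > fs/2 = 13 Hz, folds to fs − 16 Hz = 10 Hz.
82 Hz mod fs = 4 Hz.
4 Hz ≤ fs/2 = 13 Hz, appears at 4 Hz.
74 Hz mod fs = 22 Hz.
22 Hz > fs/2 = 13 Hz, folds to fs − 22 Hz = 4 Hz.
44 Hz mod fs = 18 Hz.
18 Hz > fs/2 = 13 Hz, folds to fs − 18 Hz = 8 Hz.
98 Hz mod fs = 20 Hz.
20 Hz > fs/2 = 13 Hz, folds to fs − 20 Hz = 6 Hz.
74 Hz and 82 Hz both map to 4 Hz.

4 Hz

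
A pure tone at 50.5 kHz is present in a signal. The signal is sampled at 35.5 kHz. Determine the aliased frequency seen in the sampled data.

15 kHz

50.5 kHz mod fs = 15 kHz.
15 kHz ≤ fs/2 = 17.75 kHz, appears at 15 kHz.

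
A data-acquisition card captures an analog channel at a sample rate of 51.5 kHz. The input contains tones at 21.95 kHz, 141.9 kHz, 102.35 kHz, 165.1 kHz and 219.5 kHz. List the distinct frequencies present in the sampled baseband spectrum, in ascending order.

fs/2 = 25.75 kHz.
21.95 kHz ≤ fs/2 = 25.75 kHz, passes unchanged.
141.9 kHz mod fs = 38.9 kHz.
38.9 kHz > fs/2 = 25.75 kHz, folds to fs − 38.9 kHz = 12.6 kHz.
102.35 kHz mod fs = 50.85 kHz.
50.85 kHz > fs/2 = 25.75 kHz, folds to fs − 50.85 kHz = 0.65 kHz.
165.1 kHz mod fs = 10.6 kHz.
10.6 kHz ≤ fs/2 = 25.75 kHz, appears at 10.6 kHz.
219.5 kHz mod fs = 13.5 kHz.
13.5 kHz ≤ fs/2 = 25.75 kHz, appears at 13.5 kHz.
Distinct values: {0.65 kHz, 10.6 kHz, 12.6 kHz, 13.5 kHz, 21.95 kHz}.

0.65 kHz, 10.6 kHz, 12.6 kHz, 13.5 kHz, 21.95 kHz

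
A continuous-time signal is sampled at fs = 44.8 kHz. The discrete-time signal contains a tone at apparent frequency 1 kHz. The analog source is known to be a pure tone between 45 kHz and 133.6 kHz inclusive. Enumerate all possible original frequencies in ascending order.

Frequencies that alias to 1 kHz are k·fs ± 1 kHz for integer k ≥ 0.
k=0: 1 kHz.
k=1: 43.8 kHz, 45.8 kHz.
k=2: 88.6 kHz, 90.6 kHz.
k=3: 133.4 kHz, 135.4 kHz.
k=4: 178.2 kHz, 180.2 kHz.
Within [45 kHz, 133.6 kHz]: 45.8 kHz, 88.6 kHz, 90.6 kHz, 133.4 kHz.

45.8 kHz, 88.6 kHz, 90.6 kHz, 133.4 kHz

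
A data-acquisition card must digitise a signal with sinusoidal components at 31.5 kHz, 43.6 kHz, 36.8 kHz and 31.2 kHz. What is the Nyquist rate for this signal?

Highest-frequency component: 43.6 kHz.
Nyquist rate = 2 × 43.6 kHz = 87.2 kHz.

87.2 kHz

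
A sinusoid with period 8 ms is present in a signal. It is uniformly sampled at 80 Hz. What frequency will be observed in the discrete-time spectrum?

35 Hz

T = 8 ms → f = 1/T = 125 Hz.
125 Hz mod fs = 45 Hz.
45 Hz > fs/2 = 40 Hz, folds to fs − 45 Hz = 35 Hz.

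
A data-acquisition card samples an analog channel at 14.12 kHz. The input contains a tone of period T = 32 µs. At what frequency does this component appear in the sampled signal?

3.01 kHz

T = 32 µs → f = 1/T = 31.25 kHz.
31.25 kHz mod fs = 3.01 kHz.
3.01 kHz ≤ fs/2 = 7.06 kHz, appears at 3.01 kHz.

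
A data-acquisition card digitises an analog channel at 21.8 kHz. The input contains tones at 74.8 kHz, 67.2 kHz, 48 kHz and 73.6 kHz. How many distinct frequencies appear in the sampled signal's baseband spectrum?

4

fs/2 = 10.9 kHz.
74.8 kHz mod fs = 9.4 kHz.
9.4 kHz ≤ fs/2 = 10.9 kHz, appears at 9.4 kHz.
67.2 kHz mod fs = 1.8 kHz.
1.8 kHz ≤ fs/2 = 10.9 kHz, appears at 1.8 kHz.
48 kHz mod fs = 4.4 kHz.
4.4 kHz ≤ fs/2 = 10.9 kHz, appears at 4.4 kHz.
73.6 kHz mod fs = 8.2 kHz.
8.2 kHz ≤ fs/2 = 10.9 kHz, appears at 8.2 kHz.
Distinct values: {1.8 kHz, 4.4 kHz, 8.2 kHz, 9.4 kHz} → 4.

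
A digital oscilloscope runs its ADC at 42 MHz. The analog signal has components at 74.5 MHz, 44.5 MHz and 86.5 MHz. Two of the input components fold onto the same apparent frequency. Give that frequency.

2.5 MHz

fs/2 = 21 MHz.
74.5 MHz mod fs = 32.5 MHz.
32.5 MHz > fs/2 = 21 MHz, folds to fs − 32.5 MHz = 9.5 MHz.
44.5 MHz mod fs = 2.5 MHz.
2.5 MHz ≤ fs/2 = 21 MHz, appears at 2.5 MHz.
86.5 MHz mod fs = 2.5 MHz.
2.5 MHz ≤ fs/2 = 21 MHz, appears at 2.5 MHz.
44.5 MHz and 86.5 MHz both map to 2.5 MHz.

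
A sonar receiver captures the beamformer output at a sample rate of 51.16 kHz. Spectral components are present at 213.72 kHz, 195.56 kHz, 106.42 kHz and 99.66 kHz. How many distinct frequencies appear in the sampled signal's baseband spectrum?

3

fs/2 = 25.58 kHz.
213.72 kHz mod fs = 9.08 kHz.
9.08 kHz ≤ fs/2 = 25.58 kHz, appears at 9.08 kHz.
195.56 kHz mod fs = 42.08 kHz.
42.08 kHz > fs/2 = 25.58 kHz, folds to fs − 42.08 kHz = 9.08 kHz.
106.42 kHz mod fs = 4.1 kHz.
4.1 kHz ≤ fs/2 = 25.58 kHz, appears at 4.1 kHz.
99.66 kHz mod fs = 48.5 kHz.
48.5 kHz > fs/2 = 25.58 kHz, folds to fs − 48.5 kHz = 2.66 kHz.
Distinct values: {2.66 kHz, 4.1 kHz, 9.08 kHz} → 3.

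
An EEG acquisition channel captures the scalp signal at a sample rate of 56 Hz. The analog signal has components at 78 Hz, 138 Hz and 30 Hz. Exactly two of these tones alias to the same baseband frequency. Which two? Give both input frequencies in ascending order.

30 Hz, 138 Hz

fs/2 = 28 Hz.
78 Hz mod fs = 22 Hz.
22 Hz ≤ fs/2 = 28 Hz, appears at 22 Hz.
138 Hz mod fs = 26 Hz.
26 Hz ≤ fs/2 = 28 Hz, appears at 26 Hz.
30 Hz > fs/2 = 28 Hz, folds to fs − 30 Hz = 26 Hz.
30 Hz and 138 Hz both map to 26 Hz.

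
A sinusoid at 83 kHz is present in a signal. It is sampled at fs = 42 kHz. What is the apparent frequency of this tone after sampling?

1 kHz

83 kHz mod fs = 41 kHz.
41 kHz > fs/2 = 21 kHz, folds to fs − 41 kHz = 1 kHz.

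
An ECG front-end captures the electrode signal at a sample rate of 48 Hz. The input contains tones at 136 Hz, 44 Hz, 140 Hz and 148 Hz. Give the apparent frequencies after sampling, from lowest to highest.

4 Hz, 8 Hz

fs/2 = 24 Hz.
136 Hz mod fs = 40 Hz.
40 Hz > fs/2 = 24 Hz, folds to fs − 40 Hz = 8 Hz.
44 Hz > fs/2 = 24 Hz, folds to fs − 44 Hz = 4 Hz.
140 Hz mod fs = 44 Hz.
44 Hz > fs/2 = 24 Hz, folds to fs − 44 Hz = 4 Hz.
148 Hz mod fs = 4 Hz.
4 Hz ≤ fs/2 = 24 Hz, appears at 4 Hz.
Distinct values: {4 Hz, 8 Hz}.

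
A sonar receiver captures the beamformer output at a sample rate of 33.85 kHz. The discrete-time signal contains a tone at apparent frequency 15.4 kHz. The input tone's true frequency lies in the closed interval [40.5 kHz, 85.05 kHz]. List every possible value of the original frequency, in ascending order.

49.25 kHz, 52.3 kHz, 83.1 kHz

Frequencies that alias to 15.4 kHz are k·fs ± 15.4 kHz for integer k ≥ 0.
k=0: 15.4 kHz.
k=1: 18.45 kHz, 49.25 kHz.
k=2: 52.3 kHz, 83.1 kHz.
k=3: 86.15 kHz, 116.95 kHz.
Within [40.5 kHz, 85.05 kHz]: 49.25 kHz, 52.3 kHz, 83.1 kHz.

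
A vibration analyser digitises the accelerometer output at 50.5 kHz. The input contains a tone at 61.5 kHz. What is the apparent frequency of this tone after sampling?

11 kHz

61.5 kHz mod fs = 11 kHz.
11 kHz ≤ fs/2 = 25.25 kHz, appears at 11 kHz.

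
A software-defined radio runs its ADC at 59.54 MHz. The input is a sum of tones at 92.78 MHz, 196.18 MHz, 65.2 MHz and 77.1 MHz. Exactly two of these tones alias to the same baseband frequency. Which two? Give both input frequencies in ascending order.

fs/2 = 29.77 MHz.
92.78 MHz mod fs = 33.24 MHz.
33.24 MHz > fs/2 = 29.77 MHz, folds to fs − 33.24 MHz = 26.3 MHz.
196.18 MHz mod fs = 17.56 MHz.
17.56 MHz ≤ fs/2 = 29.77 MHz, appears at 17.56 MHz.
65.2 MHz mod fs = 5.66 MHz.
5.66 MHz ≤ fs/2 = 29.77 MHz, appears at 5.66 MHz.
77.1 MHz mod fs = 17.56 MHz.
17.56 MHz ≤ fs/2 = 29.77 MHz, appears at 17.56 MHz.
77.1 MHz and 196.18 MHz both map to 17.56 MHz.

77.1 MHz, 196.18 MHz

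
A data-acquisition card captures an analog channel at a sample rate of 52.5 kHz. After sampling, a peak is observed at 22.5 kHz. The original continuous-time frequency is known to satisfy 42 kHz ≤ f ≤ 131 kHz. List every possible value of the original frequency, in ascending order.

Frequencies that alias to 22.5 kHz are k·fs ± 22.5 kHz for integer k ≥ 0.
k=0: 22.5 kHz.
k=1: 30 kHz, 75 kHz.
k=2: 82.5 kHz, 127.5 kHz.
k=3: 135 kHz, 180 kHz.
Within [42 kHz, 131 kHz]: 75 kHz, 82.5 kHz, 127.5 kHz.

75 kHz, 82.5 kHz, 127.5 kHz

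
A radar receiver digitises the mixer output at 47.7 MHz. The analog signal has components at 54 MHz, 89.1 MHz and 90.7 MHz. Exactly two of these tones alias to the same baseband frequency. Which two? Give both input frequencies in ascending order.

fs/2 = 23.85 MHz.
54 MHz mod fs = 6.3 MHz.
6.3 MHz ≤ fs/2 = 23.85 MHz, appears at 6.3 MHz.
89.1 MHz mod fs = 41.4 MHz.
41.4 MHz > fs/2 = 23.85 MHz, folds to fs − 41.4 MHz = 6.3 MHz.
90.7 MHz mod fs = 43 MHz.
43 MHz > fs/2 = 23.85 MHz, folds to fs − 43 MHz = 4.7 MHz.
54 MHz and 89.1 MHz both map to 6.3 MHz.

54 MHz, 89.1 MHz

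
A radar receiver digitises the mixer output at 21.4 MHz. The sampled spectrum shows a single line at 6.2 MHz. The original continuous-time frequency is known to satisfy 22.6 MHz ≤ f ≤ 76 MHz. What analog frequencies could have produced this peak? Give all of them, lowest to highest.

27.6 MHz, 36.6 MHz, 49 MHz, 58 MHz, 70.4 MHz

Frequencies that alias to 6.2 MHz are k·fs ± 6.2 MHz for integer k ≥ 0.
k=0: 6.2 MHz.
k=1: 15.2 MHz, 27.6 MHz.
k=2: 36.6 MHz, 49 MHz.
k=3: 58 MHz, 70.4 MHz.
k=4: 79.4 MHz, 91.8 MHz.
Within [22.6 MHz, 76 MHz]: 27.6 MHz, 36.6 MHz, 49 MHz, 58 MHz, 70.4 MHz.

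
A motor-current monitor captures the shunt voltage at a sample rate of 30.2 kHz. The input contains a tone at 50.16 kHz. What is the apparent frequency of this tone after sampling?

10.24 kHz

50.16 kHz mod fs = 19.96 kHz.
19.96 kHz > fs/2 = 15.1 kHz, folds to fs − 19.96 kHz = 10.24 kHz.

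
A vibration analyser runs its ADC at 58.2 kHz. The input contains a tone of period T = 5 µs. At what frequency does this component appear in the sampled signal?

25.4 kHz

T = 5 µs → f = 1/T = 200 kHz.
200 kHz mod fs = 25.4 kHz.
25.4 kHz ≤ fs/2 = 29.1 kHz, appears at 25.4 kHz.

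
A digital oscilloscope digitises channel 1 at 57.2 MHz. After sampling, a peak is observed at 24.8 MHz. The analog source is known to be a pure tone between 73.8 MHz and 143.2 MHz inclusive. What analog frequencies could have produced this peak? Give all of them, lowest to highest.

82 MHz, 89.6 MHz, 139.2 MHz

Frequencies that alias to 24.8 MHz are k·fs ± 24.8 MHz for integer k ≥ 0.
k=0: 24.8 MHz.
k=1: 32.4 MHz, 82 MHz.
k=2: 89.6 MHz, 139.2 MHz.
k=3: 146.8 MHz, 196.4 MHz.
Within [73.8 MHz, 143.2 MHz]: 82 MHz, 89.6 MHz, 139.2 MHz.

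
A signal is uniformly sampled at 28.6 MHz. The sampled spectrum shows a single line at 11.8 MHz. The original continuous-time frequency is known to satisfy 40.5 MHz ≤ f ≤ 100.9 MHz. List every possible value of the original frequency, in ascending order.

Frequencies that alias to 11.8 MHz are k·fs ± 11.8 MHz for integer k ≥ 0.
k=0: 11.8 MHz.
k=1: 16.8 MHz, 40.4 MHz.
k=2: 45.4 MHz, 69 MHz.
k=3: 74 MHz, 97.6 MHz.
k=4: 102.6 MHz, 126.2 MHz.
Within [40.5 MHz, 100.9 MHz]: 45.4 MHz, 69 MHz, 74 MHz, 97.6 MHz.

45.4 MHz, 69 MHz, 74 MHz, 97.6 MHz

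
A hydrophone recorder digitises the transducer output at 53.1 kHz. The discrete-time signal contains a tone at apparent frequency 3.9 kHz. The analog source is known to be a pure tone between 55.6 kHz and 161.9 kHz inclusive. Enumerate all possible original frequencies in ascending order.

Frequencies that alias to 3.9 kHz are k·fs ± 3.9 kHz for integer k ≥ 0.
k=0: 3.9 kHz.
k=1: 49.2 kHz, 57 kHz.
k=2: 102.3 kHz, 110.1 kHz.
k=3: 155.4 kHz, 163.2 kHz.
k=4: 208.5 kHz, 216.3 kHz.
Within [55.6 kHz, 161.9 kHz]: 57 kHz, 102.3 kHz, 110.1 kHz, 155.4 kHz.

57 kHz, 102.3 kHz, 110.1 kHz, 155.4 kHz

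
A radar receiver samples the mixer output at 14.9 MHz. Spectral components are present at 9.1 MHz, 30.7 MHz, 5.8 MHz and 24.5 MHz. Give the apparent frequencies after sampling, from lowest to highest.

fs/2 = 7.45 MHz.
9.1 MHz > fs/2 = 7.45 MHz, folds to fs − 9.1 MHz = 5.8 MHz.
30.7 MHz mod fs = 0.9 MHz.
0.9 MHz ≤ fs/2 = 7.45 MHz, appears at 0.9 MHz.
5.8 MHz ≤ fs/2 = 7.45 MHz, passes unchanged.
24.5 MHz mod fs = 9.6 MHz.
9.6 MHz > fs/2 = 7.45 MHz, folds to fs − 9.6 MHz = 5.3 MHz.
Distinct values: {0.9 MHz, 5.3 MHz, 5.8 MHz}.

0.9 MHz, 5.3 MHz, 5.8 MHz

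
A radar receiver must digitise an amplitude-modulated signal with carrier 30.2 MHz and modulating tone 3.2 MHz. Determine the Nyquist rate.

AM sidebands sit at fc ± fm = 27 MHz and 33.4 MHz.
Highest-frequency component: 33.4 MHz.
Nyquist rate = 2 × 33.4 MHz = 66.8 MHz.

66.8 MHz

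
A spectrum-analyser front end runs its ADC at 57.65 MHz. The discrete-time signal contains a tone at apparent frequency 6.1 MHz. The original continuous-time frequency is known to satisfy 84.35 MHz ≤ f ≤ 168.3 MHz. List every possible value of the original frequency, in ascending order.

Frequencies that alias to 6.1 MHz are k·fs ± 6.1 MHz for integer k ≥ 0.
k=0: 6.1 MHz.
k=1: 51.55 MHz, 63.75 MHz.
k=2: 109.2 MHz, 121.4 MHz.
k=3: 166.85 MHz, 179.05 MHz.
k=4: 224.5 MHz, 236.7 MHz.
Within [84.35 MHz, 168.3 MHz]: 109.2 MHz, 121.4 MHz, 166.85 MHz.

109.2 MHz, 121.4 MHz, 166.85 MHz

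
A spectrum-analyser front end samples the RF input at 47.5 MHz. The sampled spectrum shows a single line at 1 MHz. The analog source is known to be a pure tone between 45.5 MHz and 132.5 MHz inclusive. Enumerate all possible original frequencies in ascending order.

Frequencies that alias to 1 MHz are k·fs ± 1 MHz for integer k ≥ 0.
k=0: 1 MHz.
k=1: 46.5 MHz, 48.5 MHz.
k=2: 94 MHz, 96 MHz.
k=3: 141.5 MHz, 143.5 MHz.
Within [45.5 MHz, 132.5 MHz]: 46.5 MHz, 48.5 MHz, 94 MHz, 96 MHz.

46.5 MHz, 48.5 MHz, 94 MHz, 96 MHz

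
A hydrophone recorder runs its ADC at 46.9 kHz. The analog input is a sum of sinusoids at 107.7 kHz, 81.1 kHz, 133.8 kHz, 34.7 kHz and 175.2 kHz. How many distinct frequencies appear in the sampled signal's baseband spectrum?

5

fs/2 = 23.45 kHz.
107.7 kHz mod fs = 13.9 kHz.
13.9 kHz ≤ fs/2 = 23.45 kHz, appears at 13.9 kHz.
81.1 kHz mod fs = 34.2 kHz.
34.2 kHz > fs/2 = 23.45 kHz, folds to fs − 34.2 kHz = 12.7 kHz.
133.8 kHz mod fs = 40 kHz.
40 kHz > fs/2 = 23.45 kHz, folds to fs − 40 kHz = 6.9 kHz.
34.7 kHz > fs/2 = 23.45 kHz, folds to fs − 34.7 kHz = 12.2 kHz.
175.2 kHz mod fs = 34.5 kHz.
34.5 kHz > fs/2 = 23.45 kHz, folds to fs − 34.5 kHz = 12.4 kHz.
Distinct values: {6.9 kHz, 12.2 kHz, 12.4 kHz, 12.7 kHz, 13.9 kHz} → 5.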